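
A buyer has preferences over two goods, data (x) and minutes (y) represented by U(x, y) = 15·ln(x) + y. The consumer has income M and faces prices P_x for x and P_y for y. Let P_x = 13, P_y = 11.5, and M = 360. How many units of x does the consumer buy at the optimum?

Set MRS = P_x/P_y: (15/x)/1 = P_x/P_y.
So x*(P_x,P_y) = 15·P_y/P_x, independent of income; and y* = (M − 15·P_y)/P_y.
At the given prices: x* = 15·11.5/13 = 13.2692.

x* = 13.2692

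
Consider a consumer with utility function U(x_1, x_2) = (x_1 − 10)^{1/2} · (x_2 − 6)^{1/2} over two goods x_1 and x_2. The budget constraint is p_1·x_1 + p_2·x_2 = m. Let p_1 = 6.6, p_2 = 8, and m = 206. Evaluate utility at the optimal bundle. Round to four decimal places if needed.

V = 6.3305

MRS = (x_2−6)/(x_1−10). Tangency with p_1/p_2 gives x_2−6 = (p_1/p_2)·(x_1−10).
Substituting into the budget: x_1* = 10 + 0.5·(m − 10·p_1 − 6·p_2)/p_1, and x_2* = 6 + 0.5·(…)/p_2.
Discretionary income = 206 − 10·6.6 − 6·8 = 92; x_1* = 10 + 0.5·92/6.6 = 16.9697; x_2* = 6 + 0.5·92/8 = 11.75.
Utility at the optimum: U(16.9697, 11.75) = 6.3305.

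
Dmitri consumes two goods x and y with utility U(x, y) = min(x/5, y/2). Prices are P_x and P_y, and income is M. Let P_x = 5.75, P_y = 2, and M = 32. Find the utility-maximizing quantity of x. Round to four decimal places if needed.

Leontief preferences: the optimum is at the kink where x/5 = y/2, i.e. y = (2/5)·x.
Budget: P_x·x + P_y·(2/5)·x = M, so (5·P_x + 2·P_y)·x = 5·M.
Demand: x*(P_x,P_y,M) = 5·M/(5·P_x + 2·P_y), y* = 2·M/(5·P_x + 2·P_y).
Here 5·5.75 + 2·2 = 32.75, giving x* = 4.8855.

x* = 4.8855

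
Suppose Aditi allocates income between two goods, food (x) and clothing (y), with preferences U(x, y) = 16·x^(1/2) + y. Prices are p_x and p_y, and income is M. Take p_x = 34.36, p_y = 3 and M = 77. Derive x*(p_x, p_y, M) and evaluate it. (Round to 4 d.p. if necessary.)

Set MRS = p_x/p_y: 8·x^(−1/2) = p_x/p_y.
Solve: √x = 8·p_y/p_x, so x*(p_x,p_y) = (8·p_y/p_x)², and y* = (M − p_x·x*)/p_y.
Plugging in: x* = (8·3/34.36)² = 0.4879.

x* = 0.4879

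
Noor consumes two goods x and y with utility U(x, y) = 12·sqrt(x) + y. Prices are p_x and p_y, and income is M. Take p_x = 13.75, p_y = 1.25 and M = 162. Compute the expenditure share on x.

Utility is quasi-linear in y; the FOC for x is 6/√x = p_x/p_y.
Solve: √x = 6·p_y/p_x, so x*(p_x,p_y) = (6·p_y/p_x)², and y* = (M − p_x·x*)/p_y.
Plugging in: x* = (6·1.25/13.75)² = 0.2975, y* = 126.3273.
Expenditure on x: 13.75·0.2975 = 4.0909; share = 0.0253.

share on x = 0.0253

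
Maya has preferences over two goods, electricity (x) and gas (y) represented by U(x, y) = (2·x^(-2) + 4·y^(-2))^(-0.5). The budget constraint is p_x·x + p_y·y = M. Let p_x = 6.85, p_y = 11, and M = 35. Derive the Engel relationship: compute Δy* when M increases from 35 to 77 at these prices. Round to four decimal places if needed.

Δy* = 2.4184

From the CES first-order condition, (1/2)·(y/x)^(3) = p_x/p_y.
Hence y/x = (2·p_x/p_y)^(1/(3)), i.e. raised to the 1/3 power.
Substitute y = (y/x)·x into the budget: x* = M/(p_x + p_y·(y/x)).
Numerically y/x = 1.07591, so x* = 35/(6.85 + 11·1.07591) = 1.8732 and y* = 1.07591·1.8732 = 2.0154.
At M' = 77: y* = 4.4338. Change: 4.4338 − 2.0154 = 2.4184.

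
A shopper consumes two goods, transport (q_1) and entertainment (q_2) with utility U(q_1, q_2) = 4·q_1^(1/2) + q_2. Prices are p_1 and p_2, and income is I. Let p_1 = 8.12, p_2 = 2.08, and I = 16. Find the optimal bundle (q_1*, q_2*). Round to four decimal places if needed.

MU_q_1 = 2/√q_1, MU_q_2 = 1. Tangency: 2/√q_1 = p_1/p_2.
Solve: √q_1 = 2·p_2/p_1, so q_1*(p_1,p_2) = (2·p_2/p_1)², and q_2* = (I − p_1·q_1*)/p_2.
Plugging in: q_1* = (2·2.08/8.12)² = 0.2625, q_2* = 6.6677.

q_1* = 0.2625, q_2* = 6.6677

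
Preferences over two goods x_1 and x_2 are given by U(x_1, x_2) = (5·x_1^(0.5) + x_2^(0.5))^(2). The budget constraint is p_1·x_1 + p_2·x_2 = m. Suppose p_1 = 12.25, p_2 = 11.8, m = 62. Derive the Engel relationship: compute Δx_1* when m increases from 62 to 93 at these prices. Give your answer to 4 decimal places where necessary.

Δx_1* = 2.4297

MRS = MU_x_1/MU_x_2 = 5·(x_2/x_1)^(0.5). Set equal to p_1/p_2.
Solve for the ratio: x_2/x_1 = [(1/5)·p_1/p_2]^(2).
Substitute x_2 = (x_2/x_1)·x_1 into the budget: x_1* = m/(p_1 + p_2·(x_2/x_1)).
Numerically x_2/x_1 = 0.043109, so x_1* = 62/(12.25 + 11.8·0.043109) = 4.8594.
At m' = 93: x_1* = 7.2892. Change: 7.2892 − 4.8594 = 2.4297.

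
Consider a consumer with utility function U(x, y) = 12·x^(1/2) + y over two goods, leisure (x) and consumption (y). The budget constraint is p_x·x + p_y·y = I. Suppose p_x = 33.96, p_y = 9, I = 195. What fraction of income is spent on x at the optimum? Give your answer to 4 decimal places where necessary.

MU_x = 6/√x, MU_y = 1. Tangency: 6/√x = p_x/p_y.
Thus x* = (6·p_y/p_x)² — independent of I — with the rest of income spent on y.
Plugging in: x* = (6·9/33.96)² = 2.5284, y* = 12.126.
Expenditure on x: 33.96·2.5284 = 85.8657; share = 0.4403.

share on x = 0.4403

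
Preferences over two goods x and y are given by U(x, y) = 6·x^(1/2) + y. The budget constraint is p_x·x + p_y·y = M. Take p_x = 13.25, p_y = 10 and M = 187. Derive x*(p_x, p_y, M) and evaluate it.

x* = 5.1264

Utility is quasi-linear in y; the FOC for x is 3/√x = p_x/p_y.
Thus x* = (3·p_y/p_x)² — independent of M — with the rest of income spent on y.
Plugging in: x* = (3·10/13.25)² = 5.1264.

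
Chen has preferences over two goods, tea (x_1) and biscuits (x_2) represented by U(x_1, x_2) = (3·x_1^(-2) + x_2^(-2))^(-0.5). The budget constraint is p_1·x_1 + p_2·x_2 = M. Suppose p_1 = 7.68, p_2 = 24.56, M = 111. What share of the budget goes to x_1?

MRS = MU_x_1/MU_x_2 = 3·(x_2/x_1)^(3). Set equal to p_1/p_2.
Solve for the ratio: x_2/x_1 = [(1/3)·p_1/p_2]^(1/3).
With the ratio pinned down, the budget gives x_1* = M/(p_1 + p_2·(x_2/x_1)) and x_2* = (x_2/x_1)·x_1*.
Numerically x_2/x_1 = 0.47062, so x_1* = 111/(7.68 + 24.56·0.47062) = 5.7697 and x_2* = 0.47062·5.7697 = 2.7153.
Expenditure on x_1: 7.68·5.7697 = 44.3113; share = 0.3992.

share on x_1 = 0.3992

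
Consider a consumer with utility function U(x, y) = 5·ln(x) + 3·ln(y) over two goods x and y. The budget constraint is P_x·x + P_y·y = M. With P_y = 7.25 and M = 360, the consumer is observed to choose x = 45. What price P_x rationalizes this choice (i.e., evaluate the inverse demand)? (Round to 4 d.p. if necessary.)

P_x = 5

Tangency: MRS = (5/3)·y/x = P_x/P_y.
So 5·P_y·y = 3·P_x·x; combined with the budget, a share 0.625 of income goes to x.
Demand: x*(P_x,P_y,M) = 0.625·M/P_x and y* = 0.375·M/P_y.
Set x* = 45 in the demand function and solve for P_x: P_x = 5.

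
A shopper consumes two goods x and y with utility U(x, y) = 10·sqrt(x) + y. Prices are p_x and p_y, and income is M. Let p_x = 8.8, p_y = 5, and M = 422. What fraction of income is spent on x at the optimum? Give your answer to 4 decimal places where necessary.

MU_x = 5/√x, MU_y = 1. Tangency: 5/√x = p_x/p_y.
Thus x* = (5·p_y/p_x)² — independent of M — with the rest of income spent on y.
Plugging in: x* = (5·5/8.8)² = 8.0708, y* = 70.1955.
Expenditure on x: 8.8·8.0708 = 71.0227; share = 0.1683.

share on x = 0.1683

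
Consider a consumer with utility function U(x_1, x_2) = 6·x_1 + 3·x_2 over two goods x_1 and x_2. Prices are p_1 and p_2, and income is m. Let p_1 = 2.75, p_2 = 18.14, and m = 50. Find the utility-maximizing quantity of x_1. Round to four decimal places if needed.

Linear utility — the consumer picks whichever good has higher MU/price: 6/2.75 = 2.1818 vs 3/18.14 = 0.1654.
x_1 gives more utility per dollar, so spend all income on x_1: x_1* = m/p_1, x_2* = 0.
Numerically: x_1* = 18.1818, x_2* = 0.

x_1* = 18.1818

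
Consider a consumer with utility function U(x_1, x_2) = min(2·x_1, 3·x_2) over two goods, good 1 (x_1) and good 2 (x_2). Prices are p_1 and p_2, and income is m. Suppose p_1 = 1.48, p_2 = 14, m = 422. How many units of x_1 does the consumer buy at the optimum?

Demand: x_1*(p_1,p_2,m) = 3·m/(3·p_1 + 2·p_2), x_2* = 2·m/(3·p_1 + 2·p_2).
Here 3·1.48 + 2·14 = 32.44, giving x_1* = 39.0259.

x_1* = 39.0259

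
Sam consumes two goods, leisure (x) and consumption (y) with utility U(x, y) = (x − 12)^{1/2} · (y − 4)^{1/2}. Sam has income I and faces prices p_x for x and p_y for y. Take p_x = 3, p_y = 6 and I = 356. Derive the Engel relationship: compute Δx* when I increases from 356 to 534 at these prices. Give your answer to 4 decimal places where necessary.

Δx* = 29.6667

This is Cobb-Douglas in (x−12, y−4): tangency gives 0.5·p_y·(y−4) = 0.5·p_x·(x−12).
Substituting into the budget: x* = 12 + 0.5·(I − 12·p_x − 4·p_y)/p_x, and y* = 4 + 0.5·(…)/p_y.
Discretionary income = 356 − 12·3 − 4·6 = 296; x* = 12 + 0.5·296/3 = 61.3333.
At I' = 534: x* = 91. Change: 91 − 61.3333 = 29.6667.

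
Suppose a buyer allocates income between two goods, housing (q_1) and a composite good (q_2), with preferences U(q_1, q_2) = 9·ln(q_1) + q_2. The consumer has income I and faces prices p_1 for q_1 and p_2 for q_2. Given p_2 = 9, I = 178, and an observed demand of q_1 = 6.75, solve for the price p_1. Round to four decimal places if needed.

MU_q_1 = 9/q_1, MU_q_2 = 1. Tangency: 9/q_1 = p_1/p_2.
So q_1*(p_1,p_2) = 9·p_2/p_1, independent of income; and q_2* = (I − 9·p_2)/p_2.
Set q_1* = 6.75 in the demand function and solve for p_1: p_1 = 12.

p_1 = 12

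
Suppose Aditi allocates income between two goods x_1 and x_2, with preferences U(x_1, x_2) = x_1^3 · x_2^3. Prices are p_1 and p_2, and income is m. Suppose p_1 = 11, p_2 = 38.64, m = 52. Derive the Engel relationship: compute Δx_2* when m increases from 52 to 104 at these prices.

Δx_2* = 0.6729

The MRS is x_2/x_1. Set MRS = p_1/p_2.
Rearranging, p_2·x_2 = p_1·x_1. Substituting into the budget gives p_1·x_1·(1 + 1) = m.
Demand: x_1*(p_1,p_2,m) = 0.5·m/p_1 and x_2* = 0.5·m/p_2.
At p_1=11, p_2=38.64, m=52: x_2* = 0.5·52/38.64 = 0.6729.
At m' = 104: x_2* = 1.3458. Change: 1.3458 − 0.6729 = 0.6729.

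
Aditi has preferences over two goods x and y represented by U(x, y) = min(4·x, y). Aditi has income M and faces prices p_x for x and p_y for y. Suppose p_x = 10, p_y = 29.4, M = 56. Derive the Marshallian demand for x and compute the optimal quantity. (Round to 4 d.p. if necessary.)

x* = 0.4389

Leontief preferences: the optimum is at the kink where x/1 = y/4, i.e. y = 4·x.
Budget: p_x·x + p_y·4·x = M, so (p_x + 4·p_y)·x = M.
Demand: x*(p_x,p_y,M) = M/(p_x + 4·p_y), y* = 4·M/(p_x + 4·p_y).
Here 10 + 4·29.4 = 127.6, giving x* = 0.4389.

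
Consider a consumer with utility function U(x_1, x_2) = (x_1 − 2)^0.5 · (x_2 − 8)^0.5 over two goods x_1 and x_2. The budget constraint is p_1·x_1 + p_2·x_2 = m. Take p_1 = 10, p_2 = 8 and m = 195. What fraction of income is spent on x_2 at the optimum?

Let x_1' = x_1−2, x_2' = x_2−8. MRS = x_2'/x_1' = p_1/p_2.
Substituting into the budget: x_1* = 2 + 0.5·(m − 2·p_1 − 8·p_2)/p_1, and x_2* = 8 + 0.5·(…)/p_2.
Discretionary income = 195 − 2·10 − 8·8 = 111; x_1* = 2 + 0.5·111/10 = 7.55; x_2* = 8 + 0.5·111/8 = 14.9375.
Expenditure on x_2: 8·14.9375 = 119.5; share = 0.6128.

share on x_2 = 0.6128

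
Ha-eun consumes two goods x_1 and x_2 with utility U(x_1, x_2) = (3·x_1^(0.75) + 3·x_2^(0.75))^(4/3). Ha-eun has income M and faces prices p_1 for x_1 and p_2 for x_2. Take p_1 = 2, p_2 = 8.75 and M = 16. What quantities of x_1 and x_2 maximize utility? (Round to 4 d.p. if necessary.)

From the CES first-order condition, (x_2/x_1)^(0.25) = p_1/p_2.
Hence x_2/x_1 = (p_1/p_2)^(1/(0.25)), i.e. raised to the 4 power.
Substitute x_2 = (x_2/x_1)·x_1 into the budget: x_1* = M/(p_1 + p_2·(x_2/x_1)).
Numerically x_2/x_1 = 0.00273, so x_1* = 16/(2 + 8.75·0.00273) = 7.9056 and x_2* = 0.00273·7.9056 = 0.0216.

x_1* = 7.9056, x_2* = 0.0216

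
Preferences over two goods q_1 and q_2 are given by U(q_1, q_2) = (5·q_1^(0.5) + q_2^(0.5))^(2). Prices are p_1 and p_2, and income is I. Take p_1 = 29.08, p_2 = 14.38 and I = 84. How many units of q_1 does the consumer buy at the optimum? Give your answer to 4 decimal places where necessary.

From the CES first-order condition, 5·(q_2/q_1)^(0.5) = p_1/p_2.
Hence q_2/q_1 = ((1/5)·p_1/p_2)^(1/(0.5)), i.e. raised to the 2 power.
Substitute q_2 = (q_2/q_1)·q_1 into the budget: q_1* = I/(p_1 + p_2·(q_2/q_1)).
Numerically q_2/q_1 = 0.16358, so q_1* = 84/(29.08 + 14.38·0.16358) = 2.6724.

q_1* = 2.6724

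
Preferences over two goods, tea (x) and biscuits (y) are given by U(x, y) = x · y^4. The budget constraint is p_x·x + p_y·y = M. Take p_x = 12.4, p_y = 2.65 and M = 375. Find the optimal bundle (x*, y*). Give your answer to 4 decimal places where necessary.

The MRS is (1/4)·y/x. Set MRS = p_x/p_y.
Rearranging, p_y·y = 4·p_x·x. Substituting into the budget gives p_x·x·(1 + 4) = M.
Demand: x*(p_x,p_y,M) = 0.2·M/p_x and y* = 0.8·M/p_y.
At p_x=12.4, p_y=2.65, M=375: x* = 0.2·375/12.4 = 6.0484, y* = 113.2075.

x* = 6.0484, y* = 113.2075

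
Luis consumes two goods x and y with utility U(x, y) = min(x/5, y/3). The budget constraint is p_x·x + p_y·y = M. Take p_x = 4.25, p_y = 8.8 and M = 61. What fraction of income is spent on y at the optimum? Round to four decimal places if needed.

Leontief preferences: the optimum is at the kink where x/5 = y/3, i.e. y = (3/5)·x.
Budget: p_x·x + p_y·(3/5)·x = M, so (5·p_x + 3·p_y)·x = 5·M.
Demand: x*(p_x,p_y,M) = 5·M/(5·p_x + 3·p_y), y* = 3·M/(5·p_x + 3·p_y).
Here 5·4.25 + 3·8.8 = 47.65, giving x* = 6.4008 and y* = 3.8405.
Expenditure on y: 8.8·3.8405 = 33.7964; share = 0.554.

share on y = 0.554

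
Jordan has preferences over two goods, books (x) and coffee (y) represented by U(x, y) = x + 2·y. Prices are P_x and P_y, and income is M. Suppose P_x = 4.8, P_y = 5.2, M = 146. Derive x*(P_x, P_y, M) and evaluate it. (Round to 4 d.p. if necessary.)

y gives more utility per dollar, so spend all income on y: y* = M/P_y, x* = 0.
Numerically: x* = 0, y* = 28.0769.

x* = 0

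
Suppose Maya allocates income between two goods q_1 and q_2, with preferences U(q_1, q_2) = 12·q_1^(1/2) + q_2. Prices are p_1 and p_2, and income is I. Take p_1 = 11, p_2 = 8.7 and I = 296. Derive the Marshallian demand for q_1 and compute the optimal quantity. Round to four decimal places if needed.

q_1* = 22.5193

Set MRS = p_1/p_2: 6·q_1^(−1/2) = p_1/p_2.
Thus q_1* = (6·p_2/p_1)² — independent of I — with the rest of income spent on q_2.
Plugging in: q_1* = (6·8.7/11)² = 22.5193.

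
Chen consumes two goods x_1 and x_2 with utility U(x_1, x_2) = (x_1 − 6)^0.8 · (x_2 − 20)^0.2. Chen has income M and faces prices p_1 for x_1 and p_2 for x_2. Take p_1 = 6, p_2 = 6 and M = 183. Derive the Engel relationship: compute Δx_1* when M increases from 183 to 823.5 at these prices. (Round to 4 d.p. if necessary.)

Δx_1* = 85.4

Let x_1' = x_1−6, x_2' = x_2−20. MRS = 4·x_2'/x_1' = p_1/p_2.
Substituting into the budget: x_1* = 6 + 0.8·(M − 6·p_1 − 20·p_2)/p_1, and x_2* = 20 + 0.2·(…)/p_2.
Discretionary income = 183 − 6·6 − 20·6 = 27; x_1* = 6 + 0.8·27/6 = 9.6.
At M' = 823.5: x_1* = 95. Change: 95 − 9.6 = 85.4.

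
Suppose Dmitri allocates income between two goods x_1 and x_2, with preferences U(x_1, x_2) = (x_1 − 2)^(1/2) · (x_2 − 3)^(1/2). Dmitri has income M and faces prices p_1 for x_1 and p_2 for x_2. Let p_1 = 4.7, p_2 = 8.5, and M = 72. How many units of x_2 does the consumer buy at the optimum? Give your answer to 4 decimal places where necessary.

x_2* = 5.1824

This is Cobb-Douglas in (x_1−2, x_2−3): tangency gives 0.5·p_2·(x_2−3) = 0.5·p_1·(x_1−2).
After buying the subsistence bundle (2, 3), a share 0.5 of the remaining income goes to x_1: x_1* = 2 + 0.5·(M − 2p_1 − 3p_2)/p_1.
Discretionary income = 72 − 2·4.7 − 3·8.5 = 37.1; x_2* = 3 + 0.5·37.1/8.5 = 5.1824.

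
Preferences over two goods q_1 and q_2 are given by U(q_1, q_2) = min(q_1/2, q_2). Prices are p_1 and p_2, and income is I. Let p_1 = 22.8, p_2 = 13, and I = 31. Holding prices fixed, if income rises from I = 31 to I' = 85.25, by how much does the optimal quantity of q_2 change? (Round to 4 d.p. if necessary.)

Leontief preferences: the optimum is at the kink where q_1/2 = q_2/1, i.e. q_2 = (1/2)·q_1.
Budget: p_1·q_1 + p_2·(1/2)·q_1 = I, so (2·p_1 + p_2)·q_1 = 2·I.
Demand: q_1*(p_1,p_2,I) = 2·I/(2·p_1 + p_2), q_2* = I/(2·p_1 + p_2).
Here 2·22.8 + 13 = 58.6, giving q_2* = 0.529.
At I' = 85.25: q_2* = 1.4548. Change: 1.4548 − 0.529 = 0.9258.

Δq_2* = 0.9258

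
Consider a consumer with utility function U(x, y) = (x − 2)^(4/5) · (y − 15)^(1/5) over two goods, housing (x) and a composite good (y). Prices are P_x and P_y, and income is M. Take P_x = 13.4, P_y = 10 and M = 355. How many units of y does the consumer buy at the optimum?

MRS = 4·(y−15)/(x−2). Tangency with P_x/P_y gives y−15 = (1/4)·(P_x/P_y)·(x−2).
After buying the subsistence bundle (2, 15), a share 0.8 of the remaining income goes to x: x* = 2 + 0.8·(M − 2P_x − 15P_y)/P_x.
Discretionary income = 355 − 2·13.4 − 15·10 = 178.2; y* = 15 + 0.2·178.2/10 = 18.564.

y* = 18.564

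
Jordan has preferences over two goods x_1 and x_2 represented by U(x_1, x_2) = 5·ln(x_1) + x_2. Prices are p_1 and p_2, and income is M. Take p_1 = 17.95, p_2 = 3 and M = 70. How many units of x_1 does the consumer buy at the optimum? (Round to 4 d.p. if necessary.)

MU_x_1 = 5/x_1, MU_x_2 = 1. Tangency: 5/x_1 = p_1/p_2.
So x_1*(p_1,p_2) = 5·p_2/p_1, independent of income; and x_2* = (M − 5·p_2)/p_2.
At the given prices: x_1* = 5·3/17.95 = 0.8357.

x_1* = 0.8357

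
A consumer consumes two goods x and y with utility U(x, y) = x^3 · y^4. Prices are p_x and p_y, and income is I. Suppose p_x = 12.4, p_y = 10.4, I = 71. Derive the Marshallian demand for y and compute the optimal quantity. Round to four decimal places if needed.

y* = 3.9011

Demand: x*(p_x,p_y,I) = 3/7·I/p_x and y* = 4/7·I/p_y.
At p_x=12.4, p_y=10.4, I=71: y* = 4/7·71/10.4 = 3.9011.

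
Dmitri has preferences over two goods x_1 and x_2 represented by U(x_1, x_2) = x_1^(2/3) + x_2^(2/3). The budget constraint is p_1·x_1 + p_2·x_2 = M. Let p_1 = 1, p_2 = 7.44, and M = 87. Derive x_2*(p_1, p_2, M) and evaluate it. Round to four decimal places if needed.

Substitute x_2 = (x_2/x_1)·x_1 into the budget: x_1* = M/(p_1 + p_2·(x_2/x_1)).
Numerically x_2/x_1 = 0.002428, so x_1* = 87/(1 + 7.44·0.002428) = 85.4562 and x_2* = 0.002428·85.4562 = 0.2075.

x_2* = 0.2075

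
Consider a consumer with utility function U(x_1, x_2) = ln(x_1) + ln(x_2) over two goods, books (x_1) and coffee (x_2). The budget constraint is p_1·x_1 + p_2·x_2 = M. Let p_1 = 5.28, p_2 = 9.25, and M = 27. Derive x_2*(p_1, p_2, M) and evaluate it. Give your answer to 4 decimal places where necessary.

MU_x_1/MU_x_2 = (x_2)/(x_1); tangency sets this equal to p_1/p_2.
Rearranging, p_2·x_2 = p_1·x_1. Substituting into the budget gives p_1·x_1·(1 + 1) = M.
Demand: x_1*(p_1,p_2,M) = 0.5·M/p_1 and x_2* = 0.5·M/p_2.
At p_1=5.28, p_2=9.25, M=27: x_2* = 0.5·27/9.25 = 1.4595.

x_2* = 1.4595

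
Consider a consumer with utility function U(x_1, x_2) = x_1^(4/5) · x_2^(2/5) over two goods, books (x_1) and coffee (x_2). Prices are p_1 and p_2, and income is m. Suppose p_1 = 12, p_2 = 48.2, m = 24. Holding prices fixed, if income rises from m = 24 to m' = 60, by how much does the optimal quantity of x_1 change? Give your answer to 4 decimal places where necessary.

Tangency: MRS = 2·x_2/x_1 = p_1/p_2.
So 0.8·p_2·x_2 = 0.4·p_1·x_1; combined with the budget, a share 2/3 of income goes to x_1.
Demand: x_1*(p_1,p_2,m) = 2/3·m/p_1 and x_2* = 1/3·m/p_2.
At p_1=12, p_2=48.2, m=24: x_1* = 2/3·24/12 = 1.3333.
At m' = 60: x_1* = 3.3333. Change: 3.3333 − 1.3333 = 2.

Δx_1* = 2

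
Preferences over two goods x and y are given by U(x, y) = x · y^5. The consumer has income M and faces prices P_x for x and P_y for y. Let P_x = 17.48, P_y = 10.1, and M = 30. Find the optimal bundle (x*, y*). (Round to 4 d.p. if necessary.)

MU_x/MU_y = (y)/(5·x); tangency sets this equal to P_x/P_y.
Rearranging, P_y·y = 5·P_x·x. Substituting into the budget gives P_x·x·(1 + 5) = M.
Demand: x*(P_x,P_y,M) = 1/6·M/P_x and y* = 5/6·M/P_y.
At P_x=17.48, P_y=10.1, M=30: x* = 1/6·30/17.48 = 0.286, y* = 2.4752.

x* = 0.286, y* = 2.4752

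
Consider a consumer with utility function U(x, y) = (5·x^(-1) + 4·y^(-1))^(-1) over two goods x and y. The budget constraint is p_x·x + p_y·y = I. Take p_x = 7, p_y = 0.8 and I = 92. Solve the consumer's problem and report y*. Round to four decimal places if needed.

MU_x ∝ 5·x^(-2), MU_y ∝ 4·y^(-2), so MRS = (5/4)·(y/x)^(2) = p_x/p_y.
Hence y/x = ((4/5)·p_x/p_y)^(1/(2)), i.e. raised to the 0.5 power.
Substitute y = (y/x)·x into the budget: x* = I/(p_x + p_y·(y/x)).
Numerically y/x = 2.645751, so x* = 92/(7 + 0.8·2.645751) = 10.0915 and y* = 2.645751·10.0915 = 26.6995.

y* = 26.6995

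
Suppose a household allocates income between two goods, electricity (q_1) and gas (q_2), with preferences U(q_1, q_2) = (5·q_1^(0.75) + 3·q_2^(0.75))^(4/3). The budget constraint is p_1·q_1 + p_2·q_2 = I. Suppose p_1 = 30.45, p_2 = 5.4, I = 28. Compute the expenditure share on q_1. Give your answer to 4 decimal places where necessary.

share on q_1 = 0.0413

With the ratio pinned down, the budget gives q_1* = I/(p_1 + p_2·(q_2/q_1)) and q_2* = (q_2/q_1)·q_1*.
Numerically q_2/q_1 = 131.032537, so q_1* = 28/(30.45 + 5.4·131.032537) = 0.0379 and q_2* = 131.032537·0.0379 = 4.9713.
Expenditure on q_1: 30.45·0.0379 = 1.1552; share = 0.0413.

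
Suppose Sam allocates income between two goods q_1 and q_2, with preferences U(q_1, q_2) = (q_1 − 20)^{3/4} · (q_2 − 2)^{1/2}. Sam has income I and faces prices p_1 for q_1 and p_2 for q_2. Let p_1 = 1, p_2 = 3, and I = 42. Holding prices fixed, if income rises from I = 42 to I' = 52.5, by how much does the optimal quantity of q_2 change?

This is Cobb-Douglas in (q_1−20, q_2−2): tangency gives 0.75·p_2·(q_2−2) = 0.5·p_1·(q_1−20).
After buying the subsistence bundle (20, 2), a share 0.6 of the remaining income goes to q_1: q_1* = 20 + 0.6·(I − 20p_1 − 2p_2)/p_1.
Discretionary income = 42 − 20·1 − 2·3 = 16; q_2* = 2 + 0.4·16/3 = 4.1333.
At I' = 52.5: q_2* = 5.5333. Change: 5.5333 − 4.1333 = 1.4.

Δq_2* = 1.4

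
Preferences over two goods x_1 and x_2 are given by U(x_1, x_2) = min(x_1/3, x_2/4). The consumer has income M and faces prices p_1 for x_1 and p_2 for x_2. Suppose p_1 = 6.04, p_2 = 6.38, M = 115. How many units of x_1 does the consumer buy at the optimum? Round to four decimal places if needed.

x_1* = 7.9056

With perfect complements, no substitution: consume in ratio x_1:x_2 = 3:4.
Budget: p_1·x_1 + p_2·(4/3)·x_1 = M, so (3·p_1 + 4·p_2)·x_1 = 3·M.
Demand: x_1*(p_1,p_2,M) = 3·M/(3·p_1 + 4·p_2), x_2* = 4·M/(3·p_1 + 4·p_2).
Here 3·6.04 + 4·6.38 = 43.64, giving x_1* = 7.9056.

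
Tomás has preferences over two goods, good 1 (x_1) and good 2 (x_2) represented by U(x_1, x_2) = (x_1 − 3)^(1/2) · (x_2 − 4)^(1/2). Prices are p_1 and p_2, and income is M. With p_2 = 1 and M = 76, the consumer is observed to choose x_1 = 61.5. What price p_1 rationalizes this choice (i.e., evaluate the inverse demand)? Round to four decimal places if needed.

p_1 = 0.6

This is Cobb-Douglas in (x_1−3, x_2−4): tangency gives 0.5·p_2·(x_2−4) = 0.5·p_1·(x_1−3).
Substituting into the budget: x_1* = 3 + 0.5·(M − 3·p_1 − 4·p_2)/p_1, and x_2* = 4 + 0.5·(…)/p_2.
Set x_1* = 61.5 in the demand function and solve for p_1: p_1 = 0.6.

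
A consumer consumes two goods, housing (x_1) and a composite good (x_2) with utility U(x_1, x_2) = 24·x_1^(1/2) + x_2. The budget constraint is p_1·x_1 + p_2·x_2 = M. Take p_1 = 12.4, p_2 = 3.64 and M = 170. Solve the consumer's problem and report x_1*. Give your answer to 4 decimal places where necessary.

Set MRS = p_1/p_2: 12·x_1^(−1/2) = p_1/p_2.
Solve: √x_1 = 12·p_2/p_1, so x_1*(p_1,p_2) = (12·p_2/p_1)², and x_2* = (M − p_1·x_1*)/p_2.
Plugging in: x_1* = (12·3.64/12.4)² = 12.4086.

x_1* = 12.4086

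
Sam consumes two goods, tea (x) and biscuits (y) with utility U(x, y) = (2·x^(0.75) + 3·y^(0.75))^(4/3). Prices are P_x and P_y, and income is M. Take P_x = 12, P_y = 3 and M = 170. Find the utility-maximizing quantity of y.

MU_x ∝ 2·x^(-0.25), MU_y ∝ 3·y^(-0.25), so MRS = (2/3)·(y/x)^(0.25) = P_x/P_y.
Hence y/x = ((3/2)·P_x/P_y)^(1/(0.25)), i.e. raised to the 4 power.
With the ratio pinned down, the budget gives x* = M/(P_x + P_y·(y/x)) and y* = (y/x)·x*.
Numerically y/x = 1296, so x* = 170/(12 + 3·1296) = 0.0436 and y* = 1296·0.0436 = 56.4923.

y* = 56.4923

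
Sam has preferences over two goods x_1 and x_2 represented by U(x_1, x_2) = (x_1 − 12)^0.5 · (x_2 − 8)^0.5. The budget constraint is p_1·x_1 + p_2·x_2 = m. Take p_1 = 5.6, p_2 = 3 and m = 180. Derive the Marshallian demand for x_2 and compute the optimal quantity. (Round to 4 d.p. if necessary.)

Discretionary income = 180 − 12·5.6 − 8·3 = 88.8; x_2* = 8 + 0.5·88.8/3 = 22.8.

x_2* = 22.8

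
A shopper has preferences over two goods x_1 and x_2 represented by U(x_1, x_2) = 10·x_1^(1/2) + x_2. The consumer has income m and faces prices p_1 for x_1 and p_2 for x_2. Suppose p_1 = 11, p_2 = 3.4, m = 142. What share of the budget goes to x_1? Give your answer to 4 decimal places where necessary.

share on x_1 = 0.185

MU_x_1 = 5/√x_1, MU_x_2 = 1. Tangency: 5/√x_1 = p_1/p_2.
Thus x_1* = (5·p_2/p_1)² — independent of m — with the rest of income spent on x_2.
Plugging in: x_1* = (5·3.4/11)² = 2.3884, x_2* = 34.0374.
Expenditure on x_1: 11·2.3884 = 26.2727; share = 0.185.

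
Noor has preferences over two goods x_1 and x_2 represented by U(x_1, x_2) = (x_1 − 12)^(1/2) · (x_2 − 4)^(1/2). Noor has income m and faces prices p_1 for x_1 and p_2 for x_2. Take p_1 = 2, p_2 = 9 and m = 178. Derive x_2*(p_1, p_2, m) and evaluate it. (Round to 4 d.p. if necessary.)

x_2* = 10.5556

MRS = (x_2−4)/(x_1−12). Tangency with p_1/p_2 gives x_2−4 = (p_1/p_2)·(x_1−12).
Substituting into the budget: x_1* = 12 + 0.5·(m − 12·p_1 − 4·p_2)/p_1, and x_2* = 4 + 0.5·(…)/p_2.
Discretionary income = 178 − 12·2 − 4·9 = 118; x_2* = 4 + 0.5·118/9 = 10.5556.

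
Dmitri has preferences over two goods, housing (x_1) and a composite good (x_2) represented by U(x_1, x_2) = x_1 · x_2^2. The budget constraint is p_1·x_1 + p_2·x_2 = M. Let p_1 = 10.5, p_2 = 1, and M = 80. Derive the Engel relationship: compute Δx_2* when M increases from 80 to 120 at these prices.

Δx_2* = 26.6667

The MRS is (1/2)·x_2/x_1. Set MRS = p_1/p_2.
So p_2·x_2 = 2·p_1·x_1; combined with the budget, a share 1/3 of income goes to x_1.
Demand: x_1*(p_1,p_2,M) = 1/3·M/p_1 and x_2* = 2/3·M/p_2.
At p_1=10.5, p_2=1, M=80: x_2* = 2/3·80/1 = 53.3333.
At M' = 120: x_2* = 80. Change: 80 − 53.3333 = 26.6667.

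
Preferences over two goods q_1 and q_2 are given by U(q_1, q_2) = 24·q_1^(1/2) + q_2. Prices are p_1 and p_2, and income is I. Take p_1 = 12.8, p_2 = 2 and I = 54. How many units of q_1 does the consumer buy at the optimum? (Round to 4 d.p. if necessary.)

q_1* = 3.5156

Set MRS = p_1/p_2: 12·q_1^(−1/2) = p_1/p_2.
Solve: √q_1 = 12·p_2/p_1, so q_1*(p_1,p_2) = (12·p_2/p_1)², and q_2* = (I − p_1·q_1*)/p_2.
Plugging in: q_1* = (12·2/12.8)² = 3.5156.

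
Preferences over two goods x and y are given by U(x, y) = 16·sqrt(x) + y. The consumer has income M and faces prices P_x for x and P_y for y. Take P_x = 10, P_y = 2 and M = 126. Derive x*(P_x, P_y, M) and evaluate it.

Set MRS = P_x/P_y: 8·x^(−1/2) = P_x/P_y.
Solve: √x = 8·P_y/P_x, so x*(P_x,P_y) = (8·P_y/P_x)², and y* = (M − P_x·x*)/P_y.
Plugging in: x* = (8·2/10)² = 2.56.

x* = 2.56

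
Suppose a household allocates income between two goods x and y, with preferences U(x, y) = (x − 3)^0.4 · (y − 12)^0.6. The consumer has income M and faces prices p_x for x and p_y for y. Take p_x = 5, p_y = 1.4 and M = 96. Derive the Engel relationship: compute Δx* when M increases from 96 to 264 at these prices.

Δx* = 13.44

MRS = (2/3)·(y−12)/(x−3). Tangency with p_x/p_y gives y−12 = (3/2)·(p_x/p_y)·(x−3).
Substituting into the budget: x* = 3 + 0.4·(M − 3·p_x − 12·p_y)/p_x, and y* = 12 + 0.6·(…)/p_y.
Discretionary income = 96 − 3·5 − 12·1.4 = 64.2; x* = 3 + 0.4·64.2/5 = 8.136.
At M' = 264: x* = 21.576. Change: 21.576 − 8.136 = 13.44.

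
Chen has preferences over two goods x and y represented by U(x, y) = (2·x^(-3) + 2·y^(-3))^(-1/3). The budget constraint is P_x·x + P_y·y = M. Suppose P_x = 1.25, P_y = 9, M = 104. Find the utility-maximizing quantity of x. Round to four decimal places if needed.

x* = 15.4205

Numerically y/x = 0.610474, so x* = 104/(1.25 + 9·0.610474) = 15.4205.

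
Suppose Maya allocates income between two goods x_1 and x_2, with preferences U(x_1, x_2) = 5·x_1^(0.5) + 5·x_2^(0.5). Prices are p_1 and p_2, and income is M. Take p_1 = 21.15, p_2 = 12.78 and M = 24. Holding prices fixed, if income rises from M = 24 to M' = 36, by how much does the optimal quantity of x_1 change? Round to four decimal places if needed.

MU_x_1 ∝ 5·x_1^(-0.5), MU_x_2 ∝ 5·x_2^(-0.5), so MRS = (x_2/x_1)^(0.5) = p_1/p_2.
Solve for the ratio: x_2/x_1 = [p_1/p_2]^(2).
With the ratio pinned down, the budget gives x_1* = M/(p_1 + p_2·(x_2/x_1)) and x_2* = (x_2/x_1)·x_1*.
Numerically x_2/x_1 = 2.738792, so x_1* = 24/(21.15 + 12.78·2.738792) = 0.4274.
At M' = 36: x_1* = 0.6411. Change: 0.6411 − 0.4274 = 0.2137.

Δx_1* = 0.2137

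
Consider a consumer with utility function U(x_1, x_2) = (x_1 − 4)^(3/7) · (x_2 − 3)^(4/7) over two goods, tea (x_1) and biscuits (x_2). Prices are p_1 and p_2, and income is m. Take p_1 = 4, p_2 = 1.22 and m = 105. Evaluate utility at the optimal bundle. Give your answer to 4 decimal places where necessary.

V = 21.242

This is Cobb-Douglas in (x_1−4, x_2−3): tangency gives 3/7·p_2·(x_2−3) = 4/7·p_1·(x_1−4).
Substituting into the budget: x_1* = 4 + 3/7·(m − 4·p_1 − 3·p_2)/p_1, and x_2* = 3 + 4/7·(…)/p_2.
Discretionary income = 105 − 4·4 − 3·1.22 = 85.34; x_1* = 4 + 3/7·85.34/4 = 13.1436; x_2* = 3 + 4/7·85.34/1.22 = 42.9719.
Utility at the optimum: U(13.1436, 42.9719) = 21.242.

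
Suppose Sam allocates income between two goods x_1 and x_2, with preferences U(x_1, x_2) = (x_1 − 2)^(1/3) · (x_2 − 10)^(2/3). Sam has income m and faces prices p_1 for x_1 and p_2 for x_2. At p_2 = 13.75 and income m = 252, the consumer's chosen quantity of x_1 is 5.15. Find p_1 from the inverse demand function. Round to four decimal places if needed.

MRS = (1/2)·(x_2−10)/(x_1−2). Tangency with p_1/p_2 gives x_2−10 = 2·(p_1/p_2)·(x_1−2).
Substituting into the budget: x_1* = 2 + 1/3·(m − 2·p_1 − 10·p_2)/p_1, and x_2* = 10 + 2/3·(…)/p_2.
Set x_1* = 5.15 in the demand function and solve for p_1: p_1 = 10.

p_1 = 10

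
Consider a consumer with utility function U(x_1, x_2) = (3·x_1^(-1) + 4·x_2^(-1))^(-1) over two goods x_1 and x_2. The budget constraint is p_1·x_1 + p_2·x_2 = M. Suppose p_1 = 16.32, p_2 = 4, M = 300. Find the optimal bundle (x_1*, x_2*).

MU_x_1 ∝ 3·x_1^(-2), MU_x_2 ∝ 4·x_2^(-2), so MRS = (3/4)·(x_2/x_1)^(2) = p_1/p_2.
Solve for the ratio: x_2/x_1 = [(4/3)·p_1/p_2]^(0.5).
Substitute x_2 = (x_2/x_1)·x_1 into the budget: x_1* = M/(p_1 + p_2·(x_2/x_1)).
Numerically x_2/x_1 = 2.332381, so x_1* = 300/(16.32 + 4·2.332381) = 11.6961 and x_2* = 2.332381·11.6961 = 27.2798.

x_1* = 11.6961, x_2* = 27.2798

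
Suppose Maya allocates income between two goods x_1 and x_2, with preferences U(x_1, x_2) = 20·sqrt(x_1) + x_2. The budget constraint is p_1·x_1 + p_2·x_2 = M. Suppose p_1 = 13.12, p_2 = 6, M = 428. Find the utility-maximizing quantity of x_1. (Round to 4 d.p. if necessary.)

x_1* = 20.9139

Utility is quasi-linear in x_2; the FOC for x_1 is 10/√x_1 = p_1/p_2.
Solve: √x_1 = 10·p_2/p_1, so x_1*(p_1,p_2) = (10·p_2/p_1)², and x_2* = (M − p_1·x_1*)/p_2.
Plugging in: x_1* = (10·6/13.12)² = 20.9139.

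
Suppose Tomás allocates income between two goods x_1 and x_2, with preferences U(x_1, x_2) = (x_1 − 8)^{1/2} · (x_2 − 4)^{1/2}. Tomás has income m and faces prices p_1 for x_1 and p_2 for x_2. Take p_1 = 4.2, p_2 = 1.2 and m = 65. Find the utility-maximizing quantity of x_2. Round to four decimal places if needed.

x_2* = 15.0833

After buying the subsistence bundle (8, 4), a share 0.5 of the remaining income goes to x_1: x_1* = 8 + 0.5·(m − 8p_1 − 4p_2)/p_1.
Discretionary income = 65 − 8·4.2 − 4·1.2 = 26.6; x_2* = 4 + 0.5·26.6/1.2 = 15.0833.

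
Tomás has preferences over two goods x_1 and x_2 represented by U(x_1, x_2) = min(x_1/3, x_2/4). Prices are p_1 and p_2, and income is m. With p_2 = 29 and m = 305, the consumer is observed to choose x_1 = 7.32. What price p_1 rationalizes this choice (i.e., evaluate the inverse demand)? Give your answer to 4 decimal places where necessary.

p_1 = 3

With perfect complements, no substitution: consume in ratio x_1:x_2 = 3:4.
Budget: p_1·x_1 + p_2·(4/3)·x_1 = m, so (3·p_1 + 4·p_2)·x_1 = 3·m.
Demand: x_1*(p_1,p_2,m) = 3·m/(3·p_1 + 4·p_2), x_2* = 4·m/(3·p_1 + 4·p_2).
Set x_1* = 7.32 in the demand function and solve for p_1: p_1 = 3.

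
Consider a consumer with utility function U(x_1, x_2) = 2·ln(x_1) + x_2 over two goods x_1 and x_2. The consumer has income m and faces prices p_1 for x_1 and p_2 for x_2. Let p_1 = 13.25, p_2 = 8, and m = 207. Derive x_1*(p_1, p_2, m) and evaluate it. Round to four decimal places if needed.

MU_x_1 = 2/x_1, MU_x_2 = 1. Tangency: 2/x_1 = p_1/p_2.
So x_1*(p_1,p_2) = 2·p_2/p_1, independent of income; and x_2* = (m − 2·p_2)/p_2.
At the given prices: x_1* = 2·8/13.25 = 1.2075.

x_1* = 1.2075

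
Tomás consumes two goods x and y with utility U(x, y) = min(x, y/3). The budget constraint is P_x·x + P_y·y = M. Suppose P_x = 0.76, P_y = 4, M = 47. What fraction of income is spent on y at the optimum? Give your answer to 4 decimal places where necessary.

Demand: x*(P_x,P_y,M) = M/(P_x + 3·P_y), y* = 3·M/(P_x + 3·P_y).
Here 0.76 + 3·4 = 12.76, giving x* = 3.6834 and y* = 11.0502.
Expenditure on y: 4·11.0502 = 44.2006; share = 0.9404.

share on y = 0.9404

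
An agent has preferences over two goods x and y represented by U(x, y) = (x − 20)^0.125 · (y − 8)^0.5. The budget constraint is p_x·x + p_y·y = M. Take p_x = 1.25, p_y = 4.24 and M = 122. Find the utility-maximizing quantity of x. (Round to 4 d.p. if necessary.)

x* = 30.0928

MRS = (1/4)·(y−8)/(x−20). Tangency with p_x/p_y gives y−8 = 4·(p_x/p_y)·(x−20).
After buying the subsistence bundle (20, 8), a share 0.2 of the remaining income goes to x: x* = 20 + 0.2·(M − 20p_x − 8p_y)/p_x.
Discretionary income = 122 − 20·1.25 − 8·4.24 = 63.08; x* = 20 + 0.2·63.08/1.25 = 30.0928.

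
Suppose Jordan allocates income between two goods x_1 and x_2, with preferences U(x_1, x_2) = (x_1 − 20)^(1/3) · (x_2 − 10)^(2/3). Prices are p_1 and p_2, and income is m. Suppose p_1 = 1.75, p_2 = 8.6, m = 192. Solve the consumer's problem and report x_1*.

x_1* = 33.5238

MRS = (1/2)·(x_2−10)/(x_1−20). Tangency with p_1/p_2 gives x_2−10 = 2·(p_1/p_2)·(x_1−20).
After buying the subsistence bundle (20, 10), a share 1/3 of the remaining income goes to x_1: x_1* = 20 + 1/3·(m − 20p_1 − 10p_2)/p_1.
Discretionary income = 192 − 20·1.75 − 10·8.6 = 71; x_1* = 20 + 1/3·71/1.75 = 33.5238.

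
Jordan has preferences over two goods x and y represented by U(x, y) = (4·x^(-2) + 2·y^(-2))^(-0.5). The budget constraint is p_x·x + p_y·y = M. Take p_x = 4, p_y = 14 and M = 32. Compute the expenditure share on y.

share on y = 0.6466

From the CES first-order condition, 2·(y/x)^(3) = p_x/p_y.
Hence y/x = ((1/2)·p_x/p_y)^(1/(3)), i.e. raised to the 1/3 power.
Substitute y = (y/x)·x into the budget: x* = M/(p_x + p_y·(y/x)).
Numerically y/x = 0.522758, so x* = 32/(4 + 14·0.522758) = 2.8272 and y* = 0.522758·2.8272 = 1.4779.
Expenditure on y: 14·1.4779 = 20.6912; share = 0.6466.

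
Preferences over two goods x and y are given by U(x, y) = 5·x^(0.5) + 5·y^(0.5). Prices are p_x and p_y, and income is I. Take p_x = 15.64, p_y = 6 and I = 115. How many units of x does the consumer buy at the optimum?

From the CES first-order condition, (y/x)^(0.5) = p_x/p_y.
Solve for the ratio: y/x = [p_x/p_y]^(2).
Substitute y = (y/x)·x into the budget: x* = I/(p_x + p_y·(y/x)).
Numerically y/x = 6.794711, so x* = 115/(15.64 + 6·6.794711) = 2.0387.

x* = 2.0387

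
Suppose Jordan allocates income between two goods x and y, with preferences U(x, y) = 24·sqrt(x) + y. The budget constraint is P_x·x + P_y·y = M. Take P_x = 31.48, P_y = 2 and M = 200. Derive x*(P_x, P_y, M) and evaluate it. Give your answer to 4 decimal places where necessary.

x* = 0.5812

Solve: √x = 12·P_y/P_x, so x*(P_x,P_y) = (12·P_y/P_x)², and y* = (M − P_x·x*)/P_y.
Plugging in: x* = (12·2/31.48)² = 0.5812.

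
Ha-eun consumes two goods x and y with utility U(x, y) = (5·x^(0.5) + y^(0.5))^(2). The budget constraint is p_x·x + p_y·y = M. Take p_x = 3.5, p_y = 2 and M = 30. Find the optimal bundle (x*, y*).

MRS = MU_x/MU_y = 5·(y/x)^(0.5). Set equal to p_x/p_y.
Hence y/x = ((1/5)·p_x/p_y)^(1/(0.5)), i.e. raised to the 2 power.
With the ratio pinned down, the budget gives x* = M/(p_x + p_y·(y/x)) and y* = (y/x)·x*.
Numerically y/x = 0.1225, so x* = 30/(3.5 + 2·0.1225) = 8.0107 and y* = 0.1225·8.0107 = 0.9813.

x* = 8.0107, y* = 0.9813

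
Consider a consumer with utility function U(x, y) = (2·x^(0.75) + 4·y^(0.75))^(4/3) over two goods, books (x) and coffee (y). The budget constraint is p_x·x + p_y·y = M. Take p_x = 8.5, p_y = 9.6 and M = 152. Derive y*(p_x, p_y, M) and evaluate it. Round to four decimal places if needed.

y* = 14.5255

From the CES first-order condition, (1/2)·(y/x)^(0.25) = p_x/p_y.
Solve for the ratio: y/x = [2·p_x/p_y]^(4).
Substitute y = (y/x)·x into the budget: x* = M/(p_x + p_y·(y/x)).
Numerically y/x = 9.83356, so x* = 152/(8.5 + 9.6·9.83356) = 1.4771 and y* = 9.83356·1.4771 = 14.5255.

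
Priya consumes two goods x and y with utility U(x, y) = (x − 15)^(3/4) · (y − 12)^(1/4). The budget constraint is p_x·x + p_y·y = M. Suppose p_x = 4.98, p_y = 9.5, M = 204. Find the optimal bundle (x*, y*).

x* = 17.3042, y* = 12.4026

MRS = 3·(y−12)/(x−15). Tangency with p_x/p_y gives y−12 = (1/3)·(p_x/p_y)·(x−15).
Substituting into the budget: x* = 15 + 0.75·(M − 15·p_x − 12·p_y)/p_x, and y* = 12 + 0.25·(…)/p_y.
Discretionary income = 204 − 15·4.98 − 12·9.5 = 15.3; x* = 15 + 0.75·15.3/4.98 = 17.3042; y* = 12 + 0.25·15.3/9.5 = 12.4026.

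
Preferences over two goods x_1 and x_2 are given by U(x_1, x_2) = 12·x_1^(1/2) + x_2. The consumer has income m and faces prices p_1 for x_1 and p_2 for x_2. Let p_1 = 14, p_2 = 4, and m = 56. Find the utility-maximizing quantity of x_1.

Utility is quasi-linear in x_2; the FOC for x_1 is 6/√x_1 = p_1/p_2.
Solve: √x_1 = 6·p_2/p_1, so x_1*(p_1,p_2) = (6·p_2/p_1)², and x_2* = (m − p_1·x_1*)/p_2.
Plugging in: x_1* = (6·4/14)² = 2.9388.

x_1* = 2.9388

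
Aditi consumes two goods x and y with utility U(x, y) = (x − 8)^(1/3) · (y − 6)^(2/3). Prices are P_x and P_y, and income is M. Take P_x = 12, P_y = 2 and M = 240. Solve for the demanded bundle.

x* = 11.6667, y* = 50

Let x' = x−8, y' = y−6. MRS = (1/2)·y'/x' = P_x/P_y.
Substituting into the budget: x* = 8 + 1/3·(M − 8·P_x − 6·P_y)/P_x, and y* = 6 + 2/3·(…)/P_y.
Discretionary income = 240 − 8·12 − 6·2 = 132; x* = 8 + 1/3·132/12 = 11.6667; y* = 6 + 2/3·132/2 = 50.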